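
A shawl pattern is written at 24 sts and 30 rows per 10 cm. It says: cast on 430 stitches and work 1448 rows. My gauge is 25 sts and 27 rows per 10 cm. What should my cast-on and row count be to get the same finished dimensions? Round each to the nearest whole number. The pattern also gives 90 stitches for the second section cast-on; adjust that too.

Cast on 448 stitches; work 1303 rows; second section cast-on 94 stitches.

Stitches: 430 × 25/24 = 447.92 → 448.
Rows: 1448 × 27/30 = 1303.20 → 1303.
second section cast-on: 90 × 25/24 = 93.75 → 94.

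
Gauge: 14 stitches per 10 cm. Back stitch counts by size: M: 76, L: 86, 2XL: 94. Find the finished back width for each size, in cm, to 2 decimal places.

14/10 = 1.4 sts per cm.
M: 76 / 1.4 = 54.286 → 54.29 cm.
L: 86 / 1.4 = 61.429 → 61.43 cm.
2XL: 94 / 1.4 = 67.143 → 67.14 cm.

M 54.29 cm; L 61.43 cm; 2XL 67.14 cm.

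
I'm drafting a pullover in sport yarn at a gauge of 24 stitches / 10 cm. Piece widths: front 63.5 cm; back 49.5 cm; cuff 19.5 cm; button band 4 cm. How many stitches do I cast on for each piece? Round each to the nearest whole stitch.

front 152; back 119; cuff 47; button band 10.

Rate = 24/10 = 2.4 sts per cm.
front: 63.5 × 2.4 = 152.40 → 152.
back: 49.5 × 2.4 = 118.80 → 119.
cuff: 19.5 × 2.4 = 46.80 → 47.
button band: 4 × 2.4 = 9.60 → 10.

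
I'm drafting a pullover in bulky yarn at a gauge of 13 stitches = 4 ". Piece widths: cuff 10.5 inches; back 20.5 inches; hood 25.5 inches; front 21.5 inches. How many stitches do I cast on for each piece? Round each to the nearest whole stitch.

Rate = 13/4 = 3.25 sts per in.
cuff: 10.5 × 3.25 = 34.12 → 34.
back: 20.5 × 3.25 = 66.62 → 67.
hood: 25.5 × 3.25 = 82.88 → 83.
front: 21.5 × 3.25 = 69.88 → 70.

cuff 34; back 67; hood 83; front 70.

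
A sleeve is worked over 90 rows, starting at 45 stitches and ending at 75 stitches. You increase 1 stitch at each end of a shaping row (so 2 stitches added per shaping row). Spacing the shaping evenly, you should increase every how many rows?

Increase every 6th row.

Stitches to add: |75 − 45| = 30.
Shaping rows needed: 30 / 2 = 15.
90 rows / 15 = every 6 rows.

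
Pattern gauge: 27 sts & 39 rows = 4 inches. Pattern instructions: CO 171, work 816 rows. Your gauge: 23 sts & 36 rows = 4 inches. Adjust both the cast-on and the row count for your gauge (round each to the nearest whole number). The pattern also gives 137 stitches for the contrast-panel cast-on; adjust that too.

Cast on 146 stitches; work 753 rows; contrast-panel cast-on 117 stitches.

Stitches: 171 × 23/27 = 145.67 → 146.
Rows: 816 × 36/39 = 753.23 → 753.
contrast-panel cast-on: 137 × 23/27 = 116.70 → 117.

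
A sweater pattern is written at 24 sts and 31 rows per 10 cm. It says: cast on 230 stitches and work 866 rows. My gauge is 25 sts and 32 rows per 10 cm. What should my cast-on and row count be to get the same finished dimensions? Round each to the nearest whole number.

Cast on 240 stitches; work 894 rows.

Stitches: 230 × 25/24 = 239.58 → 240.
Rows: 866 × 32/31 = 893.94 → 894.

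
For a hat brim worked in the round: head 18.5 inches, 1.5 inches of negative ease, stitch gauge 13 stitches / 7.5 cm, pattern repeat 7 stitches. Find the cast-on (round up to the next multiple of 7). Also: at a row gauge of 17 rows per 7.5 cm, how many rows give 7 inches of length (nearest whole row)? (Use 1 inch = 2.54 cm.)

Finished = 18.5 − 1.5 = 17 inches.
17 inches × 2.54 = 43.18 cm.
13/7.5 = 1.733 sts per cm; 43.18 × 1.733 = 74.85 sts.
Next multiple of 7 → 77.
7 inches = 17.78 cm; × 2.267 = 40.30 → 40 rows.

Cast on 77 stitches; work 40 rows.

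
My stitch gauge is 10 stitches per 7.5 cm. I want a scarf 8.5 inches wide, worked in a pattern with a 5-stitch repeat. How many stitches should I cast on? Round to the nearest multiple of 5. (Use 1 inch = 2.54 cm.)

8.5 in = 8.5 × 2.54 = 21.59 cm.
10 / 7.5 = 1.333 sts/cm.
21.59 × 1.333 = 28.79 sts.
→ 30.

30 stitches.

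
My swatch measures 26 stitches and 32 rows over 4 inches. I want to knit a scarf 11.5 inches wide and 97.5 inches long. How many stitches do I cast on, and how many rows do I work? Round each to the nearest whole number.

Stitch gauge = 26/4 = 6.5 sts/in; 11.5 × 6.5 = 74.75 → 75 sts.
Row gauge = 32/4 = 8 rows/in; 97.5 × 8 = 780.00 → 780 rows.

Cast on 75 stitches and work 780 rows.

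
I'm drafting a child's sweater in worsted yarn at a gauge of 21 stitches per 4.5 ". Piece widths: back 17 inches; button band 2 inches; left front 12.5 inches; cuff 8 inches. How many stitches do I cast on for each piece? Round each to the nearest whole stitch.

back 79; button band 9; left front 58; cuff 37.

Rate = 21/4.5 = 4.667 sts per in.
back: 17 × 4.667 = 79.33 → 79.
button band: 2 × 4.667 = 9.33 → 9.
left front: 12.5 × 4.667 = 58.33 → 58.
cuff: 8 × 4.667 = 37.33 → 37.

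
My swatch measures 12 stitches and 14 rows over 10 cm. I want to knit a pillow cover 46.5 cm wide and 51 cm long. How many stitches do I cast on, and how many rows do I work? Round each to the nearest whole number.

Cast on 56 stitches and work 71 rows.

Stitch gauge = 12/10 = 1.2 sts/cm; 46.5 × 1.2 = 55.80 → 56 sts.
Row gauge = 14/10 = 1.4 rows/cm; 51 × 1.4 = 71.40 → 71 rows.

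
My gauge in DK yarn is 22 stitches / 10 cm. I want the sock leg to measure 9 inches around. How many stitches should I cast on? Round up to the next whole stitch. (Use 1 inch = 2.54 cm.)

9 in = 22.86 cm.
22 stitches / 10 cm = 2.2 stitches per cm.
22.86 × 2.2 = 50.29 stitches.
Round up → 51.

CO 51 sts.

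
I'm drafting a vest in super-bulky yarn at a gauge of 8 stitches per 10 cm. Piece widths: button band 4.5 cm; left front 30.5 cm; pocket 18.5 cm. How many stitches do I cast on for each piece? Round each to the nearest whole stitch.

Rate = 8/10 = 0.8 sts per cm.
button band: 4.5 × 0.8 = 3.60 → 4.
left front: 30.5 × 0.8 = 24.40 → 24.
pocket: 18.5 × 0.8 = 14.80 → 15.

button band 4; left front 24; pocket 15.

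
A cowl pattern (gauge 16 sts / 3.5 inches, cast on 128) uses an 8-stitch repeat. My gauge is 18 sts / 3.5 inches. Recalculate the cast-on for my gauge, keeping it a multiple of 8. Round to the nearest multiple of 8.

128 × 18 / 16 = 144.00.
Nearest multiple of 8: 144.

144 stitches.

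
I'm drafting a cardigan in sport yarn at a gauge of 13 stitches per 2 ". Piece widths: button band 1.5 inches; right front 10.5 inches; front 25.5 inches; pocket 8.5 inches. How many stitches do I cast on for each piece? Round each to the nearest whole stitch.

button band 10; right front 68; front 166; pocket 55.

Rate = 13/2 = 6.5 sts per in.
button band: 1.5 × 6.5 = 9.75 → 10.
right front: 10.5 × 6.5 = 68.25 → 68.
front: 25.5 × 6.5 = 165.75 → 166.
pocket: 8.5 × 6.5 = 55.25 → 55.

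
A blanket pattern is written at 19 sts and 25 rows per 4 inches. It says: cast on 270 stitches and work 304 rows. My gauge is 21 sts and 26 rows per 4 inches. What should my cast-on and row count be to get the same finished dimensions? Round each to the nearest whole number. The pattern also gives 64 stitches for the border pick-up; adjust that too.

Cast on 298 stitches; work 316 rows; border pick-up 71 stitches.

Stitches: 270 × 21/19 = 298.42 → 298.
Rows: 304 × 26/25 = 316.16 → 316.
border pick-up: 64 × 21/19 = 70.74 → 71.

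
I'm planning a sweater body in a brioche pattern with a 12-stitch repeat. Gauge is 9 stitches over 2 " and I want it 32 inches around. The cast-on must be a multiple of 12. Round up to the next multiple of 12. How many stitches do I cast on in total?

CO 144 sts.

9 / 2 = 4.5 sts per inch.
32 × 4.5 = 144.00 sts.
Next multiple of 12: 144.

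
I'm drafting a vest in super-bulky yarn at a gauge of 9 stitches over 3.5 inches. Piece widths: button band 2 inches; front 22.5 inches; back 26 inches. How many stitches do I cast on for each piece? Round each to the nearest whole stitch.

button band 5; front 58; back 67.

Rate = 9/3.5 = 2.571 sts per in.
button band: 2 × 2.571 = 5.14 → 5.
front: 22.5 × 2.571 = 57.86 → 58.
back: 26 × 2.571 = 66.86 → 67.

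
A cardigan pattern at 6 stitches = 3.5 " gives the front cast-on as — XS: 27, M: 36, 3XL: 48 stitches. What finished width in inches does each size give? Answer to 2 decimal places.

XS 15.75 inches; M 21.00 inches; 3XL 28.00 inches.

6/3.5 = 1.714 sts per in.
XS: 27 / 1.714 = 15.750 → 15.75 in.
M: 36 / 1.714 = 21.000 → 21.00 in.
3XL: 48 / 1.714 = 28.000 → 28.00 in.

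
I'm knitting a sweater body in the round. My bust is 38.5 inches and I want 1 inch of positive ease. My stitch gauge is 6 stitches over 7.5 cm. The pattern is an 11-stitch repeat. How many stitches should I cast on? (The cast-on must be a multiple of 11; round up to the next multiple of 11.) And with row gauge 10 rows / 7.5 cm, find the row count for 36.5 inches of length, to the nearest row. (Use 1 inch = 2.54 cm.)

Finished = 38.5 + 1 = 39.5 inches.
39.5 inches × 2.54 = 100.33 cm.
6/7.5 = 0.8 sts per cm; 100.33 × 0.8 = 80.26 sts.
Next multiple of 11 → 88.
36.5 inches = 92.71 cm; × 1.333 = 123.61 → 124 rows.

Cast on 88 stitches; work 124 rows.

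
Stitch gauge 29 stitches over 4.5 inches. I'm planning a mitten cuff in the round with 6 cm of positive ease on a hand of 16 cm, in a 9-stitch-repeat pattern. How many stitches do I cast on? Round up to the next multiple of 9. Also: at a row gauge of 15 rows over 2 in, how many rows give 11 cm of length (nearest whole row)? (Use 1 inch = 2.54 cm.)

Cast on 63 stitches; work 32 rows.

Finished = 16 + 6 = 22 cm.
22 cm × 1/2.54 = 8.66 inches.
29/4.5 = 6.444 sts per in; 8.66 × 6.444 = 55.82 sts.
Next multiple of 9 → 63.
11 cm = 4.33 inches; × 7.5 = 32.48 → 32 rows.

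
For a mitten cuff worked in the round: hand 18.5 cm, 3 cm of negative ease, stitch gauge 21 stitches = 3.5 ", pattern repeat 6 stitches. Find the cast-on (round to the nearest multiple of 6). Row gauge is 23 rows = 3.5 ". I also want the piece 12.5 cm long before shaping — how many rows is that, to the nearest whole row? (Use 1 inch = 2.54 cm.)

Finished = 18.5 − 3 = 15.5 cm.
15.5 cm × 1/2.54 = 6.10 inches.
21/3.5 = 6 sts per in; 6.10 × 6 = 36.61 sts.
Nearest multiple of 6 → 36.
12.5 cm = 4.92 inches; × 6.571 = 32.34 → 32 rows.

Cast on 36 stitches; work 32 rows.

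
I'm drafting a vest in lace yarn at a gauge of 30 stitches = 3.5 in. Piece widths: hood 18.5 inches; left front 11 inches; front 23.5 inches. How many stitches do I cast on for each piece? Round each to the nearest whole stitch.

hood 159; left front 94; front 201.

Rate = 30/3.5 = 8.571 sts per in.
hood: 18.5 × 8.571 = 158.57 → 159.
left front: 11 × 8.571 = 94.29 → 94.
front: 23.5 × 8.571 = 201.43 → 201.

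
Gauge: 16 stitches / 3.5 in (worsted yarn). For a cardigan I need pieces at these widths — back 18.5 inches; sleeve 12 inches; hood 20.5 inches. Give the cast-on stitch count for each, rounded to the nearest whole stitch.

back 85; sleeve 55; hood 94.

Rate = 16/3.5 = 4.571 sts per in.
back: 18.5 × 4.571 = 84.57 → 85.
sleeve: 12 × 4.571 = 54.86 → 55.
hood: 20.5 × 4.571 = 93.71 → 94.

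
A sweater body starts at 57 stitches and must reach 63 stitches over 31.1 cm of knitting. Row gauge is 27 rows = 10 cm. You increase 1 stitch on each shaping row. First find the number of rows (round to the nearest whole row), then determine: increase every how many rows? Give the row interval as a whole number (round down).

Rows = 31.1 × 2.7 = 84.0 → 84 rows.
Stitches to add: 6 → 6 shaping rows (at 1 st each).
84 / 6 = 14.00 → every 14 rows.

Increase every 14th row.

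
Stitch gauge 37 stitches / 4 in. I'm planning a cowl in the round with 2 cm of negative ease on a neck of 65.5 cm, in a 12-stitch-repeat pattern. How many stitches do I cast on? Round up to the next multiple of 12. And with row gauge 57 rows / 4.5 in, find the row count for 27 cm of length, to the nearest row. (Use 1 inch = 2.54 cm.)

Cast on 240 stitches; work 135 rows.

Finished = 65.5 − 2 = 63.5 cm.
63.5 cm × 1/2.54 = 25.00 inches.
37/4 = 9.25 sts per in; 25.00 × 9.25 = 231.25 sts.
Next multiple of 12 → 240.
27 cm = 10.63 inches; × 12.667 = 134.65 → 135 rows.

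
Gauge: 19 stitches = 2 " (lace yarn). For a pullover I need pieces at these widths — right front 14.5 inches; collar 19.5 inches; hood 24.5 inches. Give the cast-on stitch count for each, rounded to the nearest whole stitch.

right front 138; collar 185; hood 233.

Rate = 19/2 = 9.5 sts per in.
right front: 14.5 × 9.5 = 137.75 → 138.
collar: 19.5 × 9.5 = 185.25 → 185.
hood: 24.5 × 9.5 = 232.75 → 233.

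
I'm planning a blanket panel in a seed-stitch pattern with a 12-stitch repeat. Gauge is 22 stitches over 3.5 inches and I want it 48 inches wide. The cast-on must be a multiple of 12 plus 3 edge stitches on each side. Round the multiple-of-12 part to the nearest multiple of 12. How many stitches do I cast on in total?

22 / 3.5 = 6.286 sts per inch.
48 × 6.286 = 301.71 sts.
Less 6 edge sts → 295.71 for the repeat.
Nearest multiple of 12: 300.
Add back 6 edge sts → 306.

CO 306 sts.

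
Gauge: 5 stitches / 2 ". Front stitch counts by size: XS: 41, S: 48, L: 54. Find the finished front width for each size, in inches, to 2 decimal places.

XS 16.40 inches; S 19.20 inches; L 21.60 inches.

5/2 = 2.5 sts per in.
XS: 41 / 2.5 = 16.400 → 16.40 in.
S: 48 / 2.5 = 19.200 → 19.20 in.
L: 54 / 2.5 = 21.600 → 21.60 in.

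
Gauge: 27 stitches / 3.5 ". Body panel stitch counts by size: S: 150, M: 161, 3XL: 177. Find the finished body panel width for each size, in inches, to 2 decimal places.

27/3.5 = 7.714 sts per in.
S: 150 / 7.714 = 19.444 → 19.44 in.
M: 161 / 7.714 = 20.870 → 20.87 in.
3XL: 177 / 7.714 = 22.944 → 22.94 in.

S 19.44 inches; M 20.87 inches; 3XL 22.94 inches.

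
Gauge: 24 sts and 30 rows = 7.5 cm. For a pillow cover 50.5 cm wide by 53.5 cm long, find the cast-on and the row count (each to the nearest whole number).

Cast on 162 stitches and work 214 rows.

Stitch gauge = 24/7.5 = 3.2 sts/cm; 50.5 × 3.2 = 161.60 → 162 sts.
Row gauge = 30/7.5 = 4 rows/cm; 53.5 × 4 = 214.00 → 214 rows.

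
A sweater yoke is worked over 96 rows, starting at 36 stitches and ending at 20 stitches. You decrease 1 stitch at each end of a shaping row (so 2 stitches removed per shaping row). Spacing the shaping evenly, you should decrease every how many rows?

Stitches to remove: |20 − 36| = 16.
Shaping rows needed: 16 / 2 = 8.
96 rows / 8 = every 12 rows.

Decrease every 12th row.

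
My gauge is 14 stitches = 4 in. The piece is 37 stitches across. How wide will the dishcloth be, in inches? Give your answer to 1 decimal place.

10.6 inches.

14 stitches / 4 inch = 3.5 stitches per inch.
37 / 3.5 = 10.57 inches.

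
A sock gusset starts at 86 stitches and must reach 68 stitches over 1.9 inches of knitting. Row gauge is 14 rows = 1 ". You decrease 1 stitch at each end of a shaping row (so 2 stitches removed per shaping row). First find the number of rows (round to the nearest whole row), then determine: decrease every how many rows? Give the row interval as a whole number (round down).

Rows = 1.9 × 14 = 26.6 → 27 rows.
Stitches to remove: 18 → 9 shaping rows (at 2 st each).
27 / 9 = 3.00 → every 3 rows.

Decrease every 3rd row.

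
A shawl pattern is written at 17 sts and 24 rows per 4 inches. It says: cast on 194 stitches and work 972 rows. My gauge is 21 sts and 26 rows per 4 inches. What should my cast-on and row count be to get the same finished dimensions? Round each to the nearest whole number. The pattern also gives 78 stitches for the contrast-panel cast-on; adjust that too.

Stitches: 194 × 21/17 = 239.65 → 240.
Rows: 972 × 26/24 = 1053.00 → 1053.
contrast-panel cast-on: 78 × 21/17 = 96.35 → 96.

Cast on 240 stitches; work 1053 rows; contrast-panel cast-on 96 stitches.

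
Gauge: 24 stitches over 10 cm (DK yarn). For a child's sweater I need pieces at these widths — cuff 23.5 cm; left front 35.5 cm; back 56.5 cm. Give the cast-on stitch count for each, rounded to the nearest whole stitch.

cuff 56; left front 85; back 136.

Rate = 24/10 = 2.4 sts per cm.
cuff: 23.5 × 2.4 = 56.40 → 56.
left front: 35.5 × 2.4 = 85.20 → 85.
back: 56.5 × 2.4 = 135.60 → 136.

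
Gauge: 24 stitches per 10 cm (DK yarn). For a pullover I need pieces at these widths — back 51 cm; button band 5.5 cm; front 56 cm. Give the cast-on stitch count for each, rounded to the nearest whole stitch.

Rate = 24/10 = 2.4 sts per cm.
back: 51 × 2.4 = 122.40 → 122.
button band: 5.5 × 2.4 = 13.20 → 13.
front: 56 × 2.4 = 134.40 → 134.

back 122; button band 13; front 134.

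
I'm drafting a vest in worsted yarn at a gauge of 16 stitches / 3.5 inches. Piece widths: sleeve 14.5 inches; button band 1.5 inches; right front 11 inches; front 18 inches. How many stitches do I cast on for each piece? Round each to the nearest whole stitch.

sleeve 66; button band 7; right front 50; front 82.

Rate = 16/3.5 = 4.571 sts per in.
sleeve: 14.5 × 4.571 = 66.29 → 66.
button band: 1.5 × 4.571 = 6.86 → 7.
right front: 11 × 4.571 = 50.29 → 50.
front: 18 × 4.571 = 82.29 → 82.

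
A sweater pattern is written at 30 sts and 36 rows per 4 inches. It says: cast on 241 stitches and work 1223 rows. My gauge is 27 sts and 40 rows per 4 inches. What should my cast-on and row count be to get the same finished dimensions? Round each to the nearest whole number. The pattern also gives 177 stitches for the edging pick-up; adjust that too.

Cast on 217 stitches; work 1359 rows; edging pick-up 159 stitches.

Stitches: 241 × 27/30 = 216.90 → 217.
Rows: 1223 × 40/36 = 1358.89 → 1359.
edging pick-up: 177 × 27/30 = 159.30 → 159.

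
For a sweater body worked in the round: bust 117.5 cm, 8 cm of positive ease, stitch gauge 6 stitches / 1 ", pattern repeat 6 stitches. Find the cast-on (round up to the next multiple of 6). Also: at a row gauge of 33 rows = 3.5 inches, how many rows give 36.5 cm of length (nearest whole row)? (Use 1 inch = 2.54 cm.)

Finished = 117.5 + 8 = 125.5 cm.
125.5 cm × 1/2.54 = 49.41 inches.
6/1 = 6 sts per in; 49.41 × 6 = 296.46 sts.
Next multiple of 6 → 300.
36.5 cm = 14.37 inches; × 9.429 = 135.49 → 135 rows.

Cast on 300 stitches; work 135 rows.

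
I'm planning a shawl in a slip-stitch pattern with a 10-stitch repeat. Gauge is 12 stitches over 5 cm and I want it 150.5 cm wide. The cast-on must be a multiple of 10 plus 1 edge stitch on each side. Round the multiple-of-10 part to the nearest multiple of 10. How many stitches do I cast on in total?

362 stitches.

12 / 5 = 2.4 sts per cm.
150.5 × 2.4 = 361.20 sts.
Less 2 edge sts → 359.20 for the repeat.
Nearest multiple of 10: 360.
Add back 2 edge sts → 362.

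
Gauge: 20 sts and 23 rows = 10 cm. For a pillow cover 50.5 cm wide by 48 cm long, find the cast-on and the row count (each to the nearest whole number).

Stitch gauge = 20/10 = 2 sts/cm; 50.5 × 2 = 101.00 → 101 sts.
Row gauge = 23/10 = 2.3 rows/cm; 48 × 2.3 = 110.40 → 110 rows.

Cast on 101 stitches and work 110 rows.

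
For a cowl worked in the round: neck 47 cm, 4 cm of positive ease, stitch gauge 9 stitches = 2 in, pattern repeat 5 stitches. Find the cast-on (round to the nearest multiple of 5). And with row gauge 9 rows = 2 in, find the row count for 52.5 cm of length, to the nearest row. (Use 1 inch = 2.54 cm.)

Finished = 47 + 4 = 51 cm.
51 cm × 1/2.54 = 20.08 inches.
9/2 = 4.5 sts per in; 20.08 × 4.5 = 90.35 sts.
Nearest multiple of 5 → 90.
52.5 cm = 20.67 inches; × 4.5 = 93.01 → 93 rows.

Cast on 90 stitches; work 93 rows.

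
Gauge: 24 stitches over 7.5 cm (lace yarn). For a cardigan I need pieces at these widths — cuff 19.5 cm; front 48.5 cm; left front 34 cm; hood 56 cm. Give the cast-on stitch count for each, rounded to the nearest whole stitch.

Rate = 24/7.5 = 3.2 sts per cm.
cuff: 19.5 × 3.2 = 62.40 → 62.
front: 48.5 × 3.2 = 155.20 → 155.
left front: 34 × 3.2 = 108.80 → 109.
hood: 56 × 3.2 = 179.20 → 179.

cuff 62; front 155; left front 109; hood 179.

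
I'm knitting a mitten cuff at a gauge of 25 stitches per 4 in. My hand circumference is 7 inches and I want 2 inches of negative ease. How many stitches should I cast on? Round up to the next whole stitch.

Cast on 32 stitches.

Finished = 7 − 2 = 5 in.
25 / 4 = 6.25 sts per inch.
5.00 × 6.25 = 31.25 sts.
→ 32 sts.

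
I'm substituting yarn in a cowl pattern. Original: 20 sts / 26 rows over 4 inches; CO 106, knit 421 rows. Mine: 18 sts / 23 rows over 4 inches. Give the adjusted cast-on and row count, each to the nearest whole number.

Cast on 95 stitches; work 372 rows.

Stitches: 106 × 18/20 = 95.40 → 95.
Rows: 421 × 23/26 = 372.42 → 372.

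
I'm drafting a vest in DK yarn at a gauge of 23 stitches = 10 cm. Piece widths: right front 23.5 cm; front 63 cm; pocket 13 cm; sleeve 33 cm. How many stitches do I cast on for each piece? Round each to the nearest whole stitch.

Rate = 23/10 = 2.3 sts per cm.
right front: 23.5 × 2.3 = 54.05 → 54.
front: 63 × 2.3 = 144.90 → 145.
pocket: 13 × 2.3 = 29.90 → 30.
sleeve: 33 × 2.3 = 75.90 → 76.

right front 54; front 145; pocket 30; sleeve 76.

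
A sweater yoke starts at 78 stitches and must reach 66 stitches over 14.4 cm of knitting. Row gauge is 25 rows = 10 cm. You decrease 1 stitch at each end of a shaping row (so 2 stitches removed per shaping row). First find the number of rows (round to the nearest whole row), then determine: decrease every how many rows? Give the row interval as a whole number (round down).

Decrease every 6th row.

Rows = 14.4 × 2.5 = 36.0 → 36 rows.
Stitches to remove: 12 → 6 shaping rows (at 2 st each).
36 / 6 = 6.00 → every 6 rows.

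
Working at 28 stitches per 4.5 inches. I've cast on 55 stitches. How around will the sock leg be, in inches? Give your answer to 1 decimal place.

8.8 inches.

28 stitches / 4.5 inch = 6.222 stitches per inch.
55 / 6.222 = 8.84 inches.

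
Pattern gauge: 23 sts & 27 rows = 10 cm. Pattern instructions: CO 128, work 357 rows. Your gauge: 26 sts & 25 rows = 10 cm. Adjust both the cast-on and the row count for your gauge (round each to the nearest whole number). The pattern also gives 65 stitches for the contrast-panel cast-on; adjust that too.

Cast on 145 stitches; work 331 rows; contrast-panel cast-on 73 stitches.

Stitches: 128 × 26/23 = 144.70 → 145.
Rows: 357 × 25/27 = 330.56 → 331.
contrast-panel cast-on: 65 × 26/23 = 73.48 → 73.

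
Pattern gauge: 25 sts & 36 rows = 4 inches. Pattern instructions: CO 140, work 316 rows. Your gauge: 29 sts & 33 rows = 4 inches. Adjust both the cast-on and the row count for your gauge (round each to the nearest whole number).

Cast on 162 stitches; work 290 rows.

Stitches: 140 × 29/25 = 162.40 → 162.
Rows: 316 × 33/36 = 289.67 → 290.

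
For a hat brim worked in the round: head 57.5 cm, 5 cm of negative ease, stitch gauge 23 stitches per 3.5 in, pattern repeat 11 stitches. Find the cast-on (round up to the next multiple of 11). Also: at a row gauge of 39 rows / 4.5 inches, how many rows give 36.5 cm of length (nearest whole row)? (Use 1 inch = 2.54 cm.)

Finished = 57.5 − 5 = 52.5 cm.
52.5 cm × 1/2.54 = 20.67 inches.
23/3.5 = 6.571 sts per in; 20.67 × 6.571 = 135.83 sts.
Next multiple of 11 → 143.
36.5 cm = 14.37 inches; × 8.667 = 124.54 → 125 rows.

Cast on 143 stitches; work 125 rows.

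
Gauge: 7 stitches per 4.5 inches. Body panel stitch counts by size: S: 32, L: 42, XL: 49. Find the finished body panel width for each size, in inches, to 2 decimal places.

7/4.5 = 1.556 sts per in.
S: 32 / 1.556 = 20.571 → 20.57 in.
L: 42 / 1.556 = 27.000 → 27.00 in.
XL: 49 / 1.556 = 31.500 → 31.50 in.

S 20.57 inches; L 27.00 inches; XL 31.50 inches.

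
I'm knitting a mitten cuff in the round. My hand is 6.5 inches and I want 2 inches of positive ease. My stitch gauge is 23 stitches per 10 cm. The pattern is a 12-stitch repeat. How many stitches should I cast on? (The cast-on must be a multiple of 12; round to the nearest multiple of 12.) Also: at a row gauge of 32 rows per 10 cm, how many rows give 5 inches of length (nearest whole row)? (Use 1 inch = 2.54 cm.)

Finished = 6.5 + 2 = 8.5 inches.
8.5 inches × 2.54 = 21.59 cm.
23/10 = 2.3 sts per cm; 21.59 × 2.3 = 49.66 sts.
Nearest multiple of 12 → 48.
5 inches = 12.70 cm; × 3.2 = 40.64 → 41 rows.

Cast on 48 stitches; work 41 rows.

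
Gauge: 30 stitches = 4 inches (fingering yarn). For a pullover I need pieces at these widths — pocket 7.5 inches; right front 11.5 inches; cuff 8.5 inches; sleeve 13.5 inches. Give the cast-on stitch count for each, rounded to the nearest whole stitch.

Rate = 30/4 = 7.5 sts per in.
pocket: 7.5 × 7.5 = 56.25 → 56.
right front: 11.5 × 7.5 = 86.25 → 86.
cuff: 8.5 × 7.5 = 63.75 → 64.
sleeve: 13.5 × 7.5 = 101.25 → 101.

pocket 56; right front 86; cuff 64; sleeve 101.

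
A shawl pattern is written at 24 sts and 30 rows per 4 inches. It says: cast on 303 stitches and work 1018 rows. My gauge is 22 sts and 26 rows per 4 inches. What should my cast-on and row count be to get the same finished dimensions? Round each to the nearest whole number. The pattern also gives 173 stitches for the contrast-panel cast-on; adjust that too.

Cast on 278 stitches; work 882 rows; contrast-panel cast-on 159 stitches.

Stitches: 303 × 22/24 = 277.75 → 278.
Rows: 1018 × 26/30 = 882.27 → 882.
contrast-panel cast-on: 173 × 22/24 = 158.58 → 159.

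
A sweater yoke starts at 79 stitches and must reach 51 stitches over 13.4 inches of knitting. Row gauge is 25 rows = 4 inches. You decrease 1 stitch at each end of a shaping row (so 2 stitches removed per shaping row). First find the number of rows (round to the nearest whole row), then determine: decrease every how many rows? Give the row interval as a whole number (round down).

Rows = 13.4 × 6.25 = 83.8 → 84 rows.
Stitches to remove: 28 → 14 shaping rows (at 2 st each).
84 / 14 = 6.00 → every 6 rows.

Decrease every 6th row.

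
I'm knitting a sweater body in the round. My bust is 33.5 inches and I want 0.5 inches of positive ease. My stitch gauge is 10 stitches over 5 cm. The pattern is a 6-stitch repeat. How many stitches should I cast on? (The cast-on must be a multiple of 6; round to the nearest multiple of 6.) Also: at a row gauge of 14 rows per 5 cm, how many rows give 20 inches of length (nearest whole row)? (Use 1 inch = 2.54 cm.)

Cast on 174 stitches; work 142 rows.

Finished = 33.5 + 0.5 = 34 inches.
34 inches × 2.54 = 86.36 cm.
10/5 = 2 sts per cm; 86.36 × 2 = 172.72 sts.
Nearest multiple of 6 → 174.
20 inches = 50.80 cm; × 2.8 = 142.24 → 142 rows.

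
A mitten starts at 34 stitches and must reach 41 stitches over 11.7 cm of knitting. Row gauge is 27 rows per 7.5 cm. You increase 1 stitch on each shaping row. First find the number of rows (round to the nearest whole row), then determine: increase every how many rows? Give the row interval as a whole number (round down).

Rows = 11.7 × 3.6 = 42.1 → 42 rows.
Stitches to add: 7 → 7 shaping rows (at 1 st each).
42 / 7 = 6.00 → every 6 rows.

Increase every 6th row.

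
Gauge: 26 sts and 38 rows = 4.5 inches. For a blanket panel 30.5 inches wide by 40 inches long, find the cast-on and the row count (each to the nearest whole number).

Stitch gauge = 26/4.5 = 5.778 sts/in; 30.5 × 5.778 = 176.22 → 176 sts.
Row gauge = 38/4.5 = 8.444 rows/in; 40 × 8.444 = 337.78 → 338 rows.

Cast on 176 stitches and work 338 rows.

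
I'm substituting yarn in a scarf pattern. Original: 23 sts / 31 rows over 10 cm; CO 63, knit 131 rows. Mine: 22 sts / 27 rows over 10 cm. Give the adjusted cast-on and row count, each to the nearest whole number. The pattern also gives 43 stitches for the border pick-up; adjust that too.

Cast on 60 stitches; work 114 rows; border pick-up 41 stitches.

Stitches: 63 × 22/23 = 60.26 → 60.
Rows: 131 × 27/31 = 114.10 → 114.
border pick-up: 43 × 22/23 = 41.13 → 41.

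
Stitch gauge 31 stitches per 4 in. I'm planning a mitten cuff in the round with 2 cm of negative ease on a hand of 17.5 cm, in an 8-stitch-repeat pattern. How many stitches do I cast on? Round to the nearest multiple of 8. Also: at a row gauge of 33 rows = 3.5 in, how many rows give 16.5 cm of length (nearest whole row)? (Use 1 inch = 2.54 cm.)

Cast on 48 stitches; work 61 rows.

Finished = 17.5 − 2 = 15.5 cm.
15.5 cm × 1/2.54 = 6.10 inches.
31/4 = 7.75 sts per in; 6.10 × 7.75 = 47.29 sts.
Nearest multiple of 8 → 48.
16.5 cm = 6.50 inches; × 9.429 = 61.25 → 61 rows.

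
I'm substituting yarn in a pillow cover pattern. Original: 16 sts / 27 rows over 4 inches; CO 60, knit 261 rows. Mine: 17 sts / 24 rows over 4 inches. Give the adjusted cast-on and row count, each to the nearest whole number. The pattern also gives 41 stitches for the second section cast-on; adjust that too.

Stitches: 60 × 17/16 = 63.75 → 64.
Rows: 261 × 24/27 = 232.00 → 232.
second section cast-on: 41 × 17/16 = 43.56 → 44.

Cast on 64 stitches; work 232 rows; second section cast-on 44 stitches.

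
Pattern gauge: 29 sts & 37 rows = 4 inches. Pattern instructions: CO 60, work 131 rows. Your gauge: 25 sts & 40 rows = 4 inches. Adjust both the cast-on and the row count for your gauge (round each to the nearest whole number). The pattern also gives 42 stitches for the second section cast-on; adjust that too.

Stitches: 60 × 25/29 = 51.72 → 52.
Rows: 131 × 40/37 = 141.62 → 142.
second section cast-on: 42 × 25/29 = 36.21 → 36.

Cast on 52 stitches; work 142 rows; second section cast-on 36 stitches.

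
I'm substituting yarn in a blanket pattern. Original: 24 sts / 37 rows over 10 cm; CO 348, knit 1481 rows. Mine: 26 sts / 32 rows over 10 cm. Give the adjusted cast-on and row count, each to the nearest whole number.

Stitches: 348 × 26/24 = 377.00 → 377.
Rows: 1481 × 32/37 = 1280.86 → 1281.

Cast on 377 stitches; work 1281 rows.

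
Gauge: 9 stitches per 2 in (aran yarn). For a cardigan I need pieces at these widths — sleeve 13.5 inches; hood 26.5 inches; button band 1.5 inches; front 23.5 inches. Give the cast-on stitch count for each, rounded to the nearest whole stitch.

sleeve 61; hood 119; button band 7; front 106.

Rate = 9/2 = 4.5 sts per in.
sleeve: 13.5 × 4.5 = 60.75 → 61.
hood: 26.5 × 4.5 = 119.25 → 119.
button band: 1.5 × 4.5 = 6.75 → 7.
front: 23.5 × 4.5 = 105.75 → 106.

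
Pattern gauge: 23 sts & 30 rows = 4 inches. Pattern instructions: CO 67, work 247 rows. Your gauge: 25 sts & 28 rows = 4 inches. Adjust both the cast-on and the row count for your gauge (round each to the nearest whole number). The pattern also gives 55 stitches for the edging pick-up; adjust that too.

Cast on 73 stitches; work 231 rows; edging pick-up 60 stitches.

Stitches: 67 × 25/23 = 72.83 → 73.
Rows: 247 × 28/30 = 230.53 → 231.
edging pick-up: 55 × 25/23 = 59.78 → 60.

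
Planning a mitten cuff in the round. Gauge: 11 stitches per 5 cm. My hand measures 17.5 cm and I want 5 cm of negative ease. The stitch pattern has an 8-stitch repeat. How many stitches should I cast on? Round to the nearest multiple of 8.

24 stitches.

Finished = 17.5 − 5 = 12.5 cm.
11 / 5 = 2.2 sts/cm.
12.5 × 2.2 = 27.50 sts.
Nearest multiple of 8: 24.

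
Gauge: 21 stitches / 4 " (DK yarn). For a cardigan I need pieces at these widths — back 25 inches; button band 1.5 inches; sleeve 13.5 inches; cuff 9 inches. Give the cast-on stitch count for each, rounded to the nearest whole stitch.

Rate = 21/4 = 5.25 sts per in.
back: 25 × 5.25 = 131.25 → 131.
button band: 1.5 × 5.25 = 7.88 → 8.
sleeve: 13.5 × 5.25 = 70.88 → 71.
cuff: 9 × 5.25 = 47.25 → 47.

back 131; button band 8; sleeve 71; cuff 47.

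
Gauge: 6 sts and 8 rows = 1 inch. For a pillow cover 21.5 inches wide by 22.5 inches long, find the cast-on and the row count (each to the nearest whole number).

Stitch gauge = 6/1 = 6 sts/in; 21.5 × 6 = 129.00 → 129 sts.
Row gauge = 8/1 = 8 rows/in; 22.5 × 8 = 180.00 → 180 rows.

Cast on 129 stitches and work 180 rows.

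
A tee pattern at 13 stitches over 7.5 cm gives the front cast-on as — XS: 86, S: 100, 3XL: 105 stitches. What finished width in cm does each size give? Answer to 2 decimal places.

13/7.5 = 1.733 sts per cm.
XS: 86 / 1.733 = 49.615 → 49.62 cm.
S: 100 / 1.733 = 57.692 → 57.69 cm.
3XL: 105 / 1.733 = 60.577 → 60.58 cm.

XS 49.62 cm; S 57.69 cm; 3XL 60.58 cm.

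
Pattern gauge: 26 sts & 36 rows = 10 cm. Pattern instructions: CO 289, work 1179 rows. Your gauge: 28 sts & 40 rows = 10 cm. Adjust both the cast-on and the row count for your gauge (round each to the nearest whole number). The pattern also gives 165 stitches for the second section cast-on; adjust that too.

Stitches: 289 × 28/26 = 311.23 → 311.
Rows: 1179 × 40/36 = 1310.00 → 1310.
second section cast-on: 165 × 28/26 = 177.69 → 178.

Cast on 311 stitches; work 1310 rows; second section cast-on 178 stitches.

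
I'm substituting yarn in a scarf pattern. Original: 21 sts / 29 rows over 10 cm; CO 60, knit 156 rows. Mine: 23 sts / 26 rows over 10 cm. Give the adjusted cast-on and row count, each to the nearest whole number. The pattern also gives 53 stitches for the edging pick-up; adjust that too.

Stitches: 60 × 23/21 = 65.71 → 66.
Rows: 156 × 26/29 = 139.86 → 140.
edging pick-up: 53 × 23/21 = 58.05 → 58.

Cast on 66 stitches; work 140 rows; edging pick-up 58 stitches.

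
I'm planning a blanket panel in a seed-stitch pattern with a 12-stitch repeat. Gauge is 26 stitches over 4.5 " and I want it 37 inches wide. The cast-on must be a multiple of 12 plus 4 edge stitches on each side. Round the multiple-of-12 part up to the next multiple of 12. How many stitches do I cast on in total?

224 stitches.

26 / 4.5 = 5.778 sts per inch.
37 × 5.778 = 213.78 sts.
Less 8 edge sts → 205.78 for the repeat.
Next multiple of 12: 216.
Add back 8 edge sts → 224.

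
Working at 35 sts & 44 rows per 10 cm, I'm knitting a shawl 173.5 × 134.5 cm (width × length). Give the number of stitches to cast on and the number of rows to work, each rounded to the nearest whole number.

Cast on 607 stitches and work 592 rows.

Stitch gauge = 35/10 = 3.5 sts/cm; 173.5 × 3.5 = 607.25 → 607 sts.
Row gauge = 44/10 = 4.4 rows/cm; 134.5 × 4.4 = 591.80 → 592 rows.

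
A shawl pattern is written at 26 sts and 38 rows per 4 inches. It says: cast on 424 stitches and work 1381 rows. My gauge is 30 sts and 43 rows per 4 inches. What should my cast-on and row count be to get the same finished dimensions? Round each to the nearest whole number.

Cast on 489 stitches; work 1563 rows.

Stitches: 424 × 30/26 = 489.23 → 489.
Rows: 1381 × 43/38 = 1562.71 → 1563.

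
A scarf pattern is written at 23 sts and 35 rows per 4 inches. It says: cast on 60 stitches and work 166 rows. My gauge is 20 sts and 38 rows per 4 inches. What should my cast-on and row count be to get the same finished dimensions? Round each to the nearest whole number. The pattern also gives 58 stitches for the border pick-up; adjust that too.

Stitches: 60 × 20/23 = 52.17 → 52.
Rows: 166 × 38/35 = 180.23 → 180.
border pick-up: 58 × 20/23 = 50.43 → 50.

Cast on 52 stitches; work 180 rows; border pick-up 50 stitches.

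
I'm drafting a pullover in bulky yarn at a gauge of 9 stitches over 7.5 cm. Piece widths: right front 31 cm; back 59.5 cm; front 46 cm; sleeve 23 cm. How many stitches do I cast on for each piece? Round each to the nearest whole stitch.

right front 37; back 71; front 55; sleeve 28.

Rate = 9/7.5 = 1.2 sts per cm.
right front: 31 × 1.2 = 37.20 → 37.
back: 59.5 × 1.2 = 71.40 → 71.
front: 46 × 1.2 = 55.20 → 55.
sleeve: 23 × 1.2 = 27.60 → 28.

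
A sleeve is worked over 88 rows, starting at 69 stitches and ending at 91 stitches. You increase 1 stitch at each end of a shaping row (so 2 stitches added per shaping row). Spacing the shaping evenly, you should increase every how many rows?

Increase every 8th row.

Stitches to add: |91 − 69| = 22.
Shaping rows needed: 22 / 2 = 11.
88 rows / 11 = every 8 rows.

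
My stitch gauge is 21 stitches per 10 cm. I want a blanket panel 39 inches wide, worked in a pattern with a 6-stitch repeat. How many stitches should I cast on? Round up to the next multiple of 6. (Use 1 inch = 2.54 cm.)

210 stitches.

39 in = 39 × 2.54 = 99.06 cm.
21 / 10 = 2.1 sts/cm.
99.06 × 2.1 = 208.03 sts.
→ 210.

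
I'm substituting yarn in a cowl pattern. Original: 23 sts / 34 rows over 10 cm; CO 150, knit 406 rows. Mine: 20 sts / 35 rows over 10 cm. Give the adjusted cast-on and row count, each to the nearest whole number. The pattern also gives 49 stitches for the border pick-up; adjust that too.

Stitches: 150 × 20/23 = 130.43 → 130.
Rows: 406 × 35/34 = 417.94 → 418.
border pick-up: 49 × 20/23 = 42.61 → 43.

Cast on 130 stitches; work 418 rows; border pick-up 43 stitches.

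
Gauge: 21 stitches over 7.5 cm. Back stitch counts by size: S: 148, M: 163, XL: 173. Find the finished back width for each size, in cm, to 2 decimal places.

21/7.5 = 2.8 sts per cm.
S: 148 / 2.8 = 52.857 → 52.86 cm.
M: 163 / 2.8 = 58.214 → 58.21 cm.
XL: 173 / 2.8 = 61.786 → 61.79 cm.

S 52.86 cm; M 58.21 cm; XL 61.79 cm.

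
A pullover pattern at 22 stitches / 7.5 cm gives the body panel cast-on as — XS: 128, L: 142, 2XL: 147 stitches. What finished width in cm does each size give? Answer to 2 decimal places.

22/7.5 = 2.933 sts per cm.
XS: 128 / 2.933 = 43.636 → 43.64 cm.
L: 142 / 2.933 = 48.409 → 48.41 cm.
2XL: 147 / 2.933 = 50.114 → 50.11 cm.

XS 43.64 cm; L 48.41 cm; 2XL 50.11 cm.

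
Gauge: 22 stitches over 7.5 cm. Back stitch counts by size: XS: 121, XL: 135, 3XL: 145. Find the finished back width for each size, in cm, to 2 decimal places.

XS 41.25 cm; XL 46.02 cm; 3XL 49.43 cm.

22/7.5 = 2.933 sts per cm.
XS: 121 / 2.933 = 41.250 → 41.25 cm.
XL: 135 / 2.933 = 46.023 → 46.02 cm.
3XL: 145 / 2.933 = 49.432 → 49.43 cm.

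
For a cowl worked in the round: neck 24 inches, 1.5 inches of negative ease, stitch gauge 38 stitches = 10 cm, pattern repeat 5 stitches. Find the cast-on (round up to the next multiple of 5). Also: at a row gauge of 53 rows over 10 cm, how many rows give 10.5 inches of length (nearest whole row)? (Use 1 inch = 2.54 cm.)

Finished = 24 − 1.5 = 22.5 inches.
22.5 inches × 2.54 = 57.15 cm.
38/10 = 3.8 sts per cm; 57.15 × 3.8 = 217.17 sts.
Next multiple of 5 → 220.
10.5 inches = 26.67 cm; × 5.3 = 141.35 → 141 rows.

Cast on 220 stitches; work 141 rows.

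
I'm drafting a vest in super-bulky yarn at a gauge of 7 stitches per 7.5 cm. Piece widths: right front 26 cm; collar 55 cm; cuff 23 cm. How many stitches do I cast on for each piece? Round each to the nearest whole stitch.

Rate = 7/7.5 = 0.933 sts per cm.
right front: 26 × 0.933 = 24.27 → 24.
collar: 55 × 0.933 = 51.33 → 51.
cuff: 23 × 0.933 = 21.47 → 21.

right front 24; collar 51; cuff 21.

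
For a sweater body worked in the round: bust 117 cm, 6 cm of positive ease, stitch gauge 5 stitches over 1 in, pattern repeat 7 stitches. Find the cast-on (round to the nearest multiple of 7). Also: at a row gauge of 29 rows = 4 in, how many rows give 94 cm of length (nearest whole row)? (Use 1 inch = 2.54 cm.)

Cast on 245 stitches; work 268 rows.

Finished = 117 + 6 = 123 cm.
123 cm × 1/2.54 = 48.43 inches.
5/1 = 5 sts per in; 48.43 × 5 = 242.13 sts.
Nearest multiple of 7 → 245.
94 cm = 37.01 inches; × 7.25 = 268.31 → 268 rows.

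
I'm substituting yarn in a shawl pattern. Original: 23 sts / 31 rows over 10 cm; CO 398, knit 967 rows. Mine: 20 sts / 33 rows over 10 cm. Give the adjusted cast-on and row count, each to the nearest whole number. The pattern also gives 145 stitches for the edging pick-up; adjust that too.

Stitches: 398 × 20/23 = 346.09 → 346.
Rows: 967 × 33/31 = 1029.39 → 1029.
edging pick-up: 145 × 20/23 = 126.09 → 126.

Cast on 346 stitches; work 1029 rows; edging pick-up 126 stitches.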